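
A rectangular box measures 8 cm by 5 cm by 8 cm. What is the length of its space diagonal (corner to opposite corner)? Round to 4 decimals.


Shape: rectangular box (space diagonal)
l = 8 cm, w = 5 cm, h = 8 cm
Visualize: the diagonal of the base, then a right triangle with that diagonal and the height.
Formula: d = sqrt(l^2 + w^2 + h^2)
l^2 + w^2 + h^2 = 64 + 25 + 64 = 153
d = sqrt(153)
d = 12.3693
12.3693 cm


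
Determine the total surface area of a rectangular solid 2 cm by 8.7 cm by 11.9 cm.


Shape: rectangular prism
l = 2 cm, w = 8.7 cm, h = 11.9 cm
Formula: SA = 2(lw + lh + wh)
lw = 17.4, lh = 23.8, wh = 103.53
lw + lh + wh = 144.73
SA = 2 * 144.73
SA = 289.46
289.46 cm^2


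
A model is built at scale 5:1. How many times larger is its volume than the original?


Linear scale factor k = 5
Rule: under a linear scaling by k, volumes scale by k^3.
k^3 = 5 * 5 * 5
k^3 = 25 * 5
k^3 = 125
Volume scales by a factor of 125.
125 (dimensionless)


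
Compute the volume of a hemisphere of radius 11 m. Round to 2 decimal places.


Shape: hemisphere (half of a sphere)
Radius r = 11 m
Formula: V = (1/2) * (4/3) * pi * r^3 = (2/3) * pi * r^3
r^3 = 1331
(2/3) * 1331 = 887.333333
V = 887.333333 * pi
V = 2787.64
2787.64 m^3


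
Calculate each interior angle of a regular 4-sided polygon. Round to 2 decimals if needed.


Shape: regular square (4 sides)
Formula: interior angle = (n - 2) * 180 / n
(n - 2) = 2
(n - 2) * 180 = 360
angle = 360 / 4
angle = 90
90 degrees


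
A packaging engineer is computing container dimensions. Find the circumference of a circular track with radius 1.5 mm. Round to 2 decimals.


Shape: circle
Radius r = 1.5 mm
Formula: C = 2 * pi * r
C = 2 * pi * 1.5
C = 3 * pi
C = 9.42
9.42 mm


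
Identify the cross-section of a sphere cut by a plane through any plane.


Solid: sphere
Cutting plane: through any plane
Visualize the intersection of the plane with the solid's surface.
The boundary of the cut region is a circle.
circle


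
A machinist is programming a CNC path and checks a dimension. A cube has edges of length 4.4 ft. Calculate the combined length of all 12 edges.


Shape: cube
Side s = 4.4 ft
A cube has 12 edges, all equal.
Formula: total edge length = 12 * s
Total = 12 * 4.4
Total = 52.8
52.8 ft


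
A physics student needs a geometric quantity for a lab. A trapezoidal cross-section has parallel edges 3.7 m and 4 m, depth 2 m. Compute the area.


Shape: trapezoid
Parallel sides a = 3.7 m, b = 4 m; Height h = 2 m
Formula: A = (a + b) * h / 2
a + b = 3.7 + 4 = 7.7
A = 7.7 * 2 / 2
A = 15.4 / 2
A = 7.7
7.7 m^2


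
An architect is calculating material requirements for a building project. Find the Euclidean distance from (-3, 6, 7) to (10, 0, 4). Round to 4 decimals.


3D distance between two points
P1 = (-3, 6, 7), P2 = (10, 0, 4)
Formula: d = sqrt((x2-x1)^2 + (y2-y1)^2 + (z2-z1)^2)
dx = 10 - -3 = 13
dy = 0 - 6 = -6
dz = 4 - 7 = -3
dx^2 + dy^2 + dz^2 = 169 + 36 + 9 = 214
d = sqrt(214)
d = 14.6287
14.6287 units


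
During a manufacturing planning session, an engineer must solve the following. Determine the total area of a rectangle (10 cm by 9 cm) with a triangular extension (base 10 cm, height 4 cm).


Composite shape: rectangle + triangle
Rectangle area = 10 * 9 = 90
Triangle area = 0.5 * 10 * 4 = 20
Total = 90 + 20
Total = 110
110 cm^2


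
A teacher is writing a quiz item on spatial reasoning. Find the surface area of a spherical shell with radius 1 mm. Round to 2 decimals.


Shape: sphere
Radius r = 1 mm
Formula: SA = 4 * pi * r^2
r^2 = 1
SA = 4 * pi * 1
SA = 4 * pi
SA = 12.57
12.57 mm^2


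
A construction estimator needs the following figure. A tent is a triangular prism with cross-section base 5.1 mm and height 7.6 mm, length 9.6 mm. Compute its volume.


Shape: triangular prism
Triangle base = 5.1 mm, triangle height = 7.6 mm, prism length L = 9.6 mm
Formula: V = (1/2 * b * h_tri) * L
Cross-section area = 0.5 * 5.1 * 7.6 = 19.38
V = 19.38 * 9.6
V = 186.048
186.048 mm^3


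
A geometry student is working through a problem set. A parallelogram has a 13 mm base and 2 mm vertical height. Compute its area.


Shape: parallelogram
Base b = 13 mm, Height h = 2 mm
Formula: A = b * h
A = 13 * 2
A = 26
26 mm^2


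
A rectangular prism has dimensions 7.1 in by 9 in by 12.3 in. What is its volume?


Shape: rectangular prism
l = 7.1 in, w = 9 in, h = 12.3 in
Formula: V = l * w * h
V = 7.1 * 9 * 12.3
V = 63.9 * 12.3
V = 785.97
785.97 in^3


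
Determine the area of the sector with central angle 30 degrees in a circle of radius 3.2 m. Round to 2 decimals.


Shape: circular sector
Radius r = 3.2 m, Angle = 30 degrees
Formula: A = (angle/360) * pi * r^2
r^2 = 10.24
Fraction of circle = 30/360
A = (30/360) * pi * 10.24
A = 0.853333 * pi
A = 2.68
2.68 m^2


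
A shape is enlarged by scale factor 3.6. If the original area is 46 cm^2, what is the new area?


Linear scale factor k = 3.6
Original area = 46 cm^2
Rule: under a linear scaling by k, areas scale by k^2.
k^2 = 3.6^2 = 12.96
New area = 46 * 12.96
New area = 596.16
596.16 cm^2


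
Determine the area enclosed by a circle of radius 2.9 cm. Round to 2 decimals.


Shape: circle
Radius r = 2.9 cm
Formula: A = pi * r^2
r^2 = 2.9^2 = 8.41
A = pi * 8.41
A = 26.42
26.42 cm^2


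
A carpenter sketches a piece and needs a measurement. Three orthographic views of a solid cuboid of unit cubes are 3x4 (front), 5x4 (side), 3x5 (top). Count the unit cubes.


Orthographic views of a solid rectangular block:
Front view 3 x 4 -> length = 3, height = 4
Side view 5 x 4 -> width = 5, height = 4 (consistent)
Top view 3 x 5 -> confirms length = 3, width = 5
The block is 3 x 5 x 4.
Total unit cubes = 3 * 5 * 4 = 60
60 unit cubes


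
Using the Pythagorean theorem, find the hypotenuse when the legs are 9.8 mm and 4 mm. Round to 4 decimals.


Shape: right triangle
Legs a = 9.8 mm, b = 4 mm
Formula: c = sqrt(a^2 + b^2)
a^2 = 96.04, b^2 = 16
a^2 + b^2 = 112.04
c = sqrt(112.04)
c = 10.5849
10.5849 mm


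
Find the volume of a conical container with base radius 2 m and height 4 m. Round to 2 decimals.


Shape: cone
Radius r = 2 m, Height h = 4 m
Formula: V = (1/3) * pi * r^2 * h
r^2 = 4
pi * r^2 * h = pi * 4 * 4 = 16 * pi
V = 16 * pi / 3
V = 16.76
16.76 m^3


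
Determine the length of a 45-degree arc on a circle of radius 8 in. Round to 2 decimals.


Shape: circular arc
Radius r = 8 in, Angle = 45 degrees
Formula: L = (angle/360) * 2 * pi * r
2 * pi * r = 16 * pi
L = (45/360) * 16 * pi
L = 2 * pi
L = 6.28
6.28 in


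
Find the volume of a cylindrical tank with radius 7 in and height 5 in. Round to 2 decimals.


Shape: cylinder
Radius r = 7 in, Height h = 5 in
Formula: V = pi * r^2 * h
r^2 = 49
V = pi * 49 * 5
V = 245 * pi
V = 769.69
769.69 in^3


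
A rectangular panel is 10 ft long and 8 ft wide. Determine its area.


Shape: rectangle
Length l = 10 ft, Width w = 8 ft
Formula: A = l * w
A = 10 * 8
A = 80
80 ft^2


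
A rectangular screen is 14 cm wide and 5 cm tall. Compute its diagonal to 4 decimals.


Shape: rectangle (diagonal via Pythagoras)
Sides: 14 cm and 5 cm
Formula: d = sqrt(l^2 + w^2)
l^2 = 196, w^2 = 25
l^2 + w^2 = 221
d = sqrt(221)
d = 14.8661
14.8661 cm


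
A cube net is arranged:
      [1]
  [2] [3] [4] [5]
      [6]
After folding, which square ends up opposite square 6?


Net: cross layout. Take square 3 as the base (bottom).
Fold the four squares in the horizontal row up around 3: 2 -> left, 4 -> right, 5 wraps to the top.
Fold 1 and 6 up from 3: 1 -> back, 6 -> front.
Opposite pairs are therefore: (1, 6), (2, 4), (3, 5).
Face 6 is opposite face 1.
face 1


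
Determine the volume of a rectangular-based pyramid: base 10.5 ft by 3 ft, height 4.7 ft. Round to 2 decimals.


Shape: rectangular pyramid
Base: 10.5 ft x 3 ft, Height h = 4.7 ft
Formula: V = (1/3) * base_area * h
base_area = 10.5 * 3 = 31.5
base_area * h = 31.5 * 4.7 = 148.05
V = 148.05 / 3
V = 49.35
49.35 ft^3


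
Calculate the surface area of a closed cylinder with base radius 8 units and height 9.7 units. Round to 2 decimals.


Shape: closed cylinder
Radius r = 8 units, Height h = 9.7 units
Formula: SA = 2*pi*r^2 + 2*pi*r*h = 2*pi*r*(r + h)
r + h = 17.7
2 * r * (r + h) = 2 * 8 * 17.7 = 283.2
SA = 283.2 * pi
SA = 889.7
889.7 units^2


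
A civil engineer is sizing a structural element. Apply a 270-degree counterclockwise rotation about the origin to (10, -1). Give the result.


Transformation: rotation about the origin
Original point: (10, -1)
Rule for 270 deg counterclockwise: (x, y) -> (y, -x)
Apply: (10, -1) -> (-1, -10)
(-1, -10)


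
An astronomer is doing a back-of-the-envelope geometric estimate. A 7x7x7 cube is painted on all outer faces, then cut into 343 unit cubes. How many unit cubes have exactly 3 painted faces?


Large cube: 7 x 7 x 7, cut into unit cubes.
Cubes with 3 painted faces are at the corners. A cube always has 8 corners.
Count = 8
8 unit cubes


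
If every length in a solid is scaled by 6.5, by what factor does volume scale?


Linear scale factor k = 6.5
Rule: under a linear scaling by k, volumes scale by k^3.
k^3 = 6.5 * 6.5 * 6.5
k^3 = 42.25 * 6.5
k^3 = 274.625
Volume scales by a factor of 274.625.
274.625 (dimensionless)


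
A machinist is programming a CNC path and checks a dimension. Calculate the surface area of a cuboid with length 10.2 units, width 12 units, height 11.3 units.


Shape: rectangular prism
l = 10.2 units, w = 12 units, h = 11.3 units
Formula: SA = 2(lw + lh + wh)
lw = 122.4, lh = 115.26, wh = 135.6
lw + lh + wh = 373.26
SA = 2 * 373.26
SA = 746.52
746.52 units^2


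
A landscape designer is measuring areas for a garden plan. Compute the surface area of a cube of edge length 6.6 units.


Shape: cube
Side s = 6.6 units
A cube has 6 square faces.
Formula: SA = 6 * s^2
s^2 = 43.56
SA = 6 * 43.56
SA = 261.36
261.36 units^2


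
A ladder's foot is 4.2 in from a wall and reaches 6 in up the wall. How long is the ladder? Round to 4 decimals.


Shape: right triangle
Legs a = 4.2 in, b = 6 in
Formula: c = sqrt(a^2 + b^2)
a^2 = 17.64, b^2 = 36
a^2 + b^2 = 53.64
c = sqrt(53.64)
c = 7.3239
7.3239 in


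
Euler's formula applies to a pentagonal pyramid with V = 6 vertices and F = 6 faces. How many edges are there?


Polyhedron: pentagonal pyramid
Euler's formula for convex polyhedra: V - E + F = 2
Given: V = 6 vertices and F = 6 faces
Solve for E:
E = V + F - 2 = 6 + 6 - 2 = 10
10 edges


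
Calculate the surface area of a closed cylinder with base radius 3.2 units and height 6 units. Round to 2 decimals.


Shape: closed cylinder
Radius r = 3.2 units, Height h = 6 units
Formula: SA = 2*pi*r^2 + 2*pi*r*h = 2*pi*r*(r + h)
r + h = 9.2
2 * r * (r + h) = 2 * 3.2 * 9.2 = 58.88
SA = 58.88 * pi
SA = 184.98
184.98 units^2


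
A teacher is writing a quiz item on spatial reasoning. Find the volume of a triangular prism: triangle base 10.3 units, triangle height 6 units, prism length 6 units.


Shape: triangular prism
Triangle base = 10.3 units, triangle height = 6 units, prism length L = 6 units
Formula: V = (1/2 * b * h_tri) * L
Cross-section area = 0.5 * 10.3 * 6 = 30.9
V = 30.9 * 6
V = 185.4
185.4 units^3


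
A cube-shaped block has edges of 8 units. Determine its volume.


Shape: cube
Side s = 8 units
Formula: V = s^3
V = 8 * 8 * 8
V = 64 * 8
V = 512
512 units^3


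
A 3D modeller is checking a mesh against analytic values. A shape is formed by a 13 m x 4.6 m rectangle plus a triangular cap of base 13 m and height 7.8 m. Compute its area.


Composite shape: rectangle + triangle
Rectangle area = 13 * 4.6 = 59.8
Triangle area = 0.5 * 13 * 7.8 = 50.7
Total = 59.8 + 50.7
Total = 110.5
110.5 m^2


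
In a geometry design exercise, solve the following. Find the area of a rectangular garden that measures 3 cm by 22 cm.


Shape: rectangle
Length l = 3 cm, Width w = 22 cm
Formula: A = l * w
A = 3 * 22
A = 66
66 cm^2


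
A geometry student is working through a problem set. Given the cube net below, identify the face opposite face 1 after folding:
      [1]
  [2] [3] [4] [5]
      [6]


Net: cross layout. Take square 3 as the base (bottom).
Fold the four squares in the horizontal row up around 3: 2 -> left, 4 -> right, 5 wraps to the top.
Fold 1 and 6 up from 3: 1 -> back, 6 -> front.
Opposite pairs are therefore: (1, 6), (2, 4), (3, 5).
Face 1 is opposite face 6.
face 6


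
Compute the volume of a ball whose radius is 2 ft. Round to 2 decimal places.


Shape: sphere
Radius r = 2 ft
Formula: V = (4/3) * pi * r^3
r^3 = 8
(4/3) * 8 = 10.666667
V = 10.666667 * pi
V = 33.51
33.51 ft^3


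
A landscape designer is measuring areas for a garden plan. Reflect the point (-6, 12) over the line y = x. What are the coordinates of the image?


Transformation: reflection
Original point: (-6, 12)
Rule for reflection over y = x: (x, y) -> (y, x)
Apply: (-6, 12) -> (12, -6)
(12, -6)


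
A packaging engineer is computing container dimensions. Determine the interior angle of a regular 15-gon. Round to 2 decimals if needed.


Shape: regular pentadecagon (15 sides)
Formula: interior angle = (n - 2) * 180 / n
(n - 2) = 13
(n - 2) * 180 = 2340
angle = 2340 / 15
angle = 156
156 degrees


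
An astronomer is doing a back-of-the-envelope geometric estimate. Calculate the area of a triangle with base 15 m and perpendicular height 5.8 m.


Shape: triangle
Base b = 15 m, Height h = 5.8 m
Formula: A = (1/2) * b * h
A = 0.5 * 15 * 5.8
A = 0.5 * 87
A = 43.5
43.5 m^2


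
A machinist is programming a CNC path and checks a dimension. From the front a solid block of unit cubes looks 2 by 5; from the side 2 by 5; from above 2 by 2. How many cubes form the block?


Orthographic views of a solid rectangular block:
Front view 2 x 5 -> length = 2, height = 5
Side view 2 x 5 -> width = 2, height = 5 (consistent)
Top view 2 x 2 -> confirms length = 2, width = 2
The block is 2 x 2 x 5.
Total unit cubes = 2 * 2 * 5 = 20
20 unit cubes


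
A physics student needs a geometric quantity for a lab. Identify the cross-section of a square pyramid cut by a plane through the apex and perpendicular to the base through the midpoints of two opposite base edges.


Solid: square pyramid
Cutting plane: through the apex and perpendicular to the base through the midpoints of two opposite base edges
Visualize the intersection of the plane with the solid's surface.
The boundary of the cut region is a isosceles triangle.
isosceles triangle


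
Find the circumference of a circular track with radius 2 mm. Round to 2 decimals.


Shape: circle
Radius r = 2 mm
Formula: C = 2 * pi * r
C = 2 * pi * 2
C = 4 * pi
C = 12.57
12.57 mm


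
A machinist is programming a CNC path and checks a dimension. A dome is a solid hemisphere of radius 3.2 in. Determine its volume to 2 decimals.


Shape: hemisphere (half of a sphere)
Radius r = 3.2 in
Formula: V = (1/2) * (4/3) * pi * r^3 = (2/3) * pi * r^3
r^3 = 32.768
(2/3) * 32.768 = 21.845333
V = 21.845333 * pi
V = 68.63
68.63 in^3


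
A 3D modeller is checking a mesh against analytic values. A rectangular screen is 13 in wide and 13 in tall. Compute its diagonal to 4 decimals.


Shape: rectangle (diagonal via Pythagoras)
Sides: 13 in and 13 in
Formula: d = sqrt(l^2 + w^2)
l^2 = 169, w^2 = 169
l^2 + w^2 = 338
d = sqrt(338)
d = 18.3848
18.3848 in


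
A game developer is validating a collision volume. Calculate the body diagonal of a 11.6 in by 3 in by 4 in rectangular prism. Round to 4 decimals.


Shape: rectangular box (space diagonal)
l = 11.6 in, w = 3 in, h = 4 in
Visualize: the diagonal of the base, then a right triangle with that diagonal and the height.
Formula: d = sqrt(l^2 + w^2 + h^2)
l^2 + w^2 + h^2 = 134.56 + 9 + 16 = 159.56
d = sqrt(159.56)
d = 12.6317
12.6317 in


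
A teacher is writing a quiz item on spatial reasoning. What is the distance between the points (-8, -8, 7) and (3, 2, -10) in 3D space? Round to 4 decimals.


3D distance between two points
P1 = (-8, -8, 7), P2 = (3, 2, -10)
Formula: d = sqrt((x2-x1)^2 + (y2-y1)^2 + (z2-z1)^2)
dx = 3 - -8 = 11
dy = 2 - -8 = 10
dz = -10 - 7 = -17
dx^2 + dy^2 + dz^2 = 121 + 100 + 289 = 510
d = sqrt(510)
d = 22.5832
22.5832 units


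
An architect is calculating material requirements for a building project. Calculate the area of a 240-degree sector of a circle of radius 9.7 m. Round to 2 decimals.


Shape: circular sector
Radius r = 9.7 m, Angle = 240 degrees
Formula: A = (angle/360) * pi * r^2
r^2 = 94.09
Fraction of circle = 240/360
A = (240/360) * pi * 94.09
A = 62.726667 * pi
A = 197.06
197.06 m^2


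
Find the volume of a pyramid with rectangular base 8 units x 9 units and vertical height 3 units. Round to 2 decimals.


Shape: rectangular pyramid
Base: 8 units x 9 units, Height h = 3 units
Formula: V = (1/3) * base_area * h
base_area = 8 * 9 = 72
base_area * h = 72 * 3 = 216
V = 216 / 3
V = 72
72 units^3


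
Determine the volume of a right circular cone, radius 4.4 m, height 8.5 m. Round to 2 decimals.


Shape: cone
Radius r = 4.4 m, Height h = 8.5 m
Formula: V = (1/3) * pi * r^2 * h
r^2 = 19.36
pi * r^2 * h = pi * 19.36 * 8.5 = 164.56 * pi
V = 164.56 * pi / 3
V = 172.33
172.33 m^3


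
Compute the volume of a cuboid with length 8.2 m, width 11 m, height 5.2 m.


Shape: rectangular prism
l = 8.2 m, w = 11 m, h = 5.2 m
Formula: V = l * w * h
V = 8.2 * 11 * 5.2
V = 90.2 * 5.2
V = 469.04
469.04 m^3


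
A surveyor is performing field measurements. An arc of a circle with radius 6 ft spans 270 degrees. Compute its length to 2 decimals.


Shape: circular arc
Radius r = 6 ft, Angle = 270 degrees
Formula: L = (angle/360) * 2 * pi * r
2 * pi * r = 12 * pi
L = (270/360) * 12 * pi
L = 9 * pi
L = 28.27
28.27 ft


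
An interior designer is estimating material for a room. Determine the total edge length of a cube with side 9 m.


Shape: cube
Side s = 9 m
A cube has 12 edges, all equal.
Formula: total edge length = 12 * s
Total = 12 * 9
Total = 108
108 m


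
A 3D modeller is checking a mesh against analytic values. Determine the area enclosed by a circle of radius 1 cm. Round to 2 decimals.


Shape: circle
Radius r = 1 cm
Formula: A = pi * r^2
r^2 = 1^2 = 1
A = pi * 1
A = 3.14
3.14 cm^2


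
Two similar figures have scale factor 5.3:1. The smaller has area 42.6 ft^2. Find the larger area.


Linear scale factor k = 5.3
Original area = 42.6 ft^2
Rule: under a linear scaling by k, areas scale by k^2.
k^2 = 5.3^2 = 28.09
New area = 42.6 * 28.09
New area = 1196.634
1196.634 ft^2


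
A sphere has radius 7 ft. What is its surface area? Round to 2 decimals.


Shape: sphere
Radius r = 7 ft
Formula: SA = 4 * pi * r^2
r^2 = 49
SA = 4 * pi * 49
SA = 196 * pi
SA = 615.75
615.75 ft^2


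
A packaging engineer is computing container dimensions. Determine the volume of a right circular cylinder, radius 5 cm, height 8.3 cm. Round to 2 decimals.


Shape: cylinder
Radius r = 5 cm, Height h = 8.3 cm
Formula: V = pi * r^2 * h
r^2 = 25
V = pi * 25 * 8.3
V = 207.5 * pi
V = 651.88
651.88 cm^3


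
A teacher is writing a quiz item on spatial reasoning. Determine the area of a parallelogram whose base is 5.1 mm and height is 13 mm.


Shape: parallelogram
Base b = 5.1 mm, Height h = 13 mm
Formula: A = b * h
A = 5.1 * 13
A = 66.3
66.3 mm^2


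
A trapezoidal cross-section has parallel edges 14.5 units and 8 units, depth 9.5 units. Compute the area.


Shape: trapezoid
Parallel sides a = 14.5 units, b = 8 units; Height h = 9.5 units
Formula: A = (a + b) * h / 2
a + b = 14.5 + 8 = 22.5
A = 22.5 * 9.5 / 2
A = 213.75 / 2
A = 106.875
106.875 units^2


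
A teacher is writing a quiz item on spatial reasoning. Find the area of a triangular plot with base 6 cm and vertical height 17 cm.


Shape: triangle
Base b = 6 cm, Height h = 17 cm
Formula: A = (1/2) * b * h
A = 0.5 * 6 * 17
A = 0.5 * 102
A = 51
51 cm^2


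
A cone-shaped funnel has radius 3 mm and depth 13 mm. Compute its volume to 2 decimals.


Shape: cone
Radius r = 3 mm, Height h = 13 mm
Formula: V = (1/3) * pi * r^2 * h
r^2 = 9
pi * r^2 * h = pi * 9 * 13 = 117 * pi
V = 117 * pi / 3
V = 122.52
122.52 mm^3


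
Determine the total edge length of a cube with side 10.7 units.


Shape: cube
Side s = 10.7 units
A cube has 12 edges, all equal.
Formula: total edge length = 12 * s
Total = 12 * 10.7
Total = 128.4
128.4 units


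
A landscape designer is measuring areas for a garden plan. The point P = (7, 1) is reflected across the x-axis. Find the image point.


Transformation: reflection
Original point: (7, 1)
Rule for reflection over the x-axis: (x, y) -> (x, -y)
Apply: (7, 1) -> (7, -1)
(7, -1)


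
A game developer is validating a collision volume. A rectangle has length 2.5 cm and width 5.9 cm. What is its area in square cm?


Shape: rectangle
Length l = 2.5 cm, Width w = 5.9 cm
Formula: A = l * w
A = 2.5 * 5.9
A = 14.75
14.75 cm^2


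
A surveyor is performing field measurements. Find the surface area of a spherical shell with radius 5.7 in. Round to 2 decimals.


Shape: sphere
Radius r = 5.7 in
Formula: SA = 4 * pi * r^2
r^2 = 32.49
SA = 4 * pi * 32.49
SA = 129.96 * pi
SA = 408.28
408.28 in^2


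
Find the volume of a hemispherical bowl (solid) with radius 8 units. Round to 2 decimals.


Shape: hemisphere (half of a sphere)
Radius r = 8 units
Formula: V = (1/2) * (4/3) * pi * r^3 = (2/3) * pi * r^3
r^3 = 512
(2/3) * 512 = 341.333333
V = 341.333333 * pi
V = 1072.33
1072.33 units^3


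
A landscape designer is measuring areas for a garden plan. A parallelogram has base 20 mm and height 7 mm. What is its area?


Shape: parallelogram
Base b = 20 mm, Height h = 7 mm
Formula: A = b * h
A = 20 * 7
A = 140
140 mm^2


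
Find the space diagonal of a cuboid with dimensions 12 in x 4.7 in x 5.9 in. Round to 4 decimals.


Shape: rectangular box (space diagonal)
l = 12 in, w = 4.7 in, h = 5.9 in
Visualize: the diagonal of the base, then a right triangle with that diagonal and the height.
Formula: d = sqrt(l^2 + w^2 + h^2)
l^2 + w^2 + h^2 = 144 + 22.09 + 34.81 = 200.9
d = sqrt(200.9)
d = 14.1739
14.1739 in


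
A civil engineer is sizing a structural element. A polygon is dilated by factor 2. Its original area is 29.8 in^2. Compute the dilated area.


Linear scale factor k = 2
Original area = 29.8 in^2
Rule: under a linear scaling by k, areas scale by k^2.
k^2 = 2^2 = 4
New area = 29.8 * 4
New area = 119.2
119.2 in^2


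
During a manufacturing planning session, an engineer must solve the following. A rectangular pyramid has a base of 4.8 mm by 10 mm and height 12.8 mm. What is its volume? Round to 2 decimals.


Shape: rectangular pyramid
Base: 4.8 mm x 10 mm, Height h = 12.8 mm
Formula: V = (1/3) * base_area * h
base_area = 4.8 * 10 = 48
base_area * h = 48 * 12.8 = 614.4
V = 614.4 / 3
V = 204.8
204.8 mm^3


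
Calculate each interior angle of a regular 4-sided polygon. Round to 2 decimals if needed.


Shape: regular square (4 sides)
Formula: interior angle = (n - 2) * 180 / n
(n - 2) = 2
(n - 2) * 180 = 360
angle = 360 / 4
angle = 90
90 degrees


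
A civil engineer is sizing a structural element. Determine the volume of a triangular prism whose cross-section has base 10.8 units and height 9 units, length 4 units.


Shape: triangular prism
Triangle base = 10.8 units, triangle height = 9 units, prism length L = 4 units
Formula: V = (1/2 * b * h_tri) * L
Cross-section area = 0.5 * 10.8 * 9 = 48.6
V = 48.6 * 4
V = 194.4
194.4 units^3


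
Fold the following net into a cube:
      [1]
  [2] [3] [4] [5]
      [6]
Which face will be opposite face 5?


Net: cross layout. Take square 3 as the base (bottom).
Fold the four squares in the horizontal row up around 3: 2 -> left, 4 -> right, 5 wraps to the top.
Fold 1 and 6 up from 3: 1 -> back, 6 -> front.
Opposite pairs are therefore: (1, 6), (2, 4), (3, 5).
Face 5 is opposite face 3.
face 3


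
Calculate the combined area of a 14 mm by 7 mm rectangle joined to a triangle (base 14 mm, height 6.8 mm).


Composite shape: rectangle + triangle
Rectangle area = 14 * 7 = 98
Triangle area = 0.5 * 14 * 6.8 = 47.6
Total = 98 + 47.6
Total = 145.6
145.6 mm^2


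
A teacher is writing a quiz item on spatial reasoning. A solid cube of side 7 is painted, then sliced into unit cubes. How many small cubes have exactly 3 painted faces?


Large cube: 7 x 7 x 7, cut into unit cubes.
Cubes with 3 painted faces are at the corners. A cube always has 8 corners.
Count = 8
8 unit cubes


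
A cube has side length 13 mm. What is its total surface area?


Shape: cube
Side s = 13 mm
A cube has 6 square faces.
Formula: SA = 6 * s^2
s^2 = 169
SA = 6 * 169
SA = 1014
1014 mm^2


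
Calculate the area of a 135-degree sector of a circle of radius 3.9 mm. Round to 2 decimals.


Shape: circular sector
Radius r = 3.9 mm, Angle = 135 degrees
Formula: A = (angle/360) * pi * r^2
r^2 = 15.21
Fraction of circle = 135/360
A = (135/360) * pi * 15.21
A = 5.70375 * pi
A = 17.92
17.92 mm^2


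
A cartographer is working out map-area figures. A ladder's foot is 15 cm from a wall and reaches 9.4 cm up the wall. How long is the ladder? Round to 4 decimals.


Shape: right triangle
Legs a = 15 cm, b = 9.4 cm
Formula: c = sqrt(a^2 + b^2)
a^2 = 225, b^2 = 88.36
a^2 + b^2 = 313.36
c = sqrt(313.36)
c = 17.702
17.702 cm


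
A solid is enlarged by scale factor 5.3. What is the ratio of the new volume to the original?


Linear scale factor k = 5.3
Rule: under a linear scaling by k, volumes scale by k^3.
k^3 = 5.3 * 5.3 * 5.3
k^3 = 28.09 * 5.3
k^3 = 148.877
Volume scales by a factor of 148.877.
148.877 (dimensionless)


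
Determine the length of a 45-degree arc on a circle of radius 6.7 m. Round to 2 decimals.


Shape: circular arc
Radius r = 6.7 m, Angle = 45 degrees
Formula: L = (angle/360) * 2 * pi * r
2 * pi * r = 13.4 * pi
L = (45/360) * 13.4 * pi
L = 1.675 * pi
L = 5.26
5.26 m


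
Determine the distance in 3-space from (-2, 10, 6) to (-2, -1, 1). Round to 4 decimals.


3D distance between two points
P1 = (-2, 10, 6), P2 = (-2, -1, 1)
Formula: d = sqrt((x2-x1)^2 + (y2-y1)^2 + (z2-z1)^2)
dx = -2 - -2 = 0
dy = -1 - 10 = -11
dz = 1 - 6 = -5
dx^2 + dy^2 + dz^2 = 0 + 121 + 25 = 146
d = sqrt(146)
d = 12.083
12.083 units


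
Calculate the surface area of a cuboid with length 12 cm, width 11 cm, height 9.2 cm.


Shape: rectangular prism
l = 12 cm, w = 11 cm, h = 9.2 cm
Formula: SA = 2(lw + lh + wh)
lw = 132, lh = 110.4, wh = 101.2
lw + lh + wh = 343.6
SA = 2 * 343.6
SA = 687.2
687.2 cm^2


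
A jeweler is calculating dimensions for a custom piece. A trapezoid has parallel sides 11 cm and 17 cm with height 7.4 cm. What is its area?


Shape: trapezoid
Parallel sides a = 11 cm, b = 17 cm; Height h = 7.4 cm
Formula: A = (a + b) * h / 2
a + b = 11 + 17 = 28
A = 28 * 7.4 / 2
A = 207.2 / 2
A = 103.6
103.6 cm^2


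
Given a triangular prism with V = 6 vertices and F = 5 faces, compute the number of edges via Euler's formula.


Polyhedron: triangular prism
Euler's formula for convex polyhedra: V - E + F = 2
Given: V = 6 vertices and F = 5 faces
Solve for E:
E = V + F - 2 = 6 + 5 - 2 = 9
9 edges


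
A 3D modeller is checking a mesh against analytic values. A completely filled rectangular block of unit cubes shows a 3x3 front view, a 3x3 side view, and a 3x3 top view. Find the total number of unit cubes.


Orthographic views of a solid rectangular block:
Front view 3 x 3 -> length = 3, height = 3
Side view 3 x 3 -> width = 3, height = 3 (consistent)
Top view 3 x 3 -> confirms length = 3, width = 3
The block is 3 x 3 x 3.
Total unit cubes = 3 * 3 * 3 = 27
27 unit cubes


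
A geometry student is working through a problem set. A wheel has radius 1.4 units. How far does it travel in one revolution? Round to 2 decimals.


Shape: circle
Radius r = 1.4 units
Formula: C = 2 * pi * r
C = 2 * pi * 1.4
C = 2.8 * pi
C = 8.8
8.8 units


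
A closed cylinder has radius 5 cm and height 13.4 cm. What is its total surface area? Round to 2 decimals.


Shape: closed cylinder
Radius r = 5 cm, Height h = 13.4 cm
Formula: SA = 2*pi*r^2 + 2*pi*r*h = 2*pi*r*(r + h)
r + h = 18.4
2 * r * (r + h) = 2 * 5 * 18.4 = 184
SA = 184 * pi
SA = 578.05
578.05 cm^2


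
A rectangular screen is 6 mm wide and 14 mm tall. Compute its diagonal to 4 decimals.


Shape: rectangle (diagonal via Pythagoras)
Sides: 6 mm and 14 mm
Formula: d = sqrt(l^2 + w^2)
l^2 = 36, w^2 = 196
l^2 + w^2 = 232
d = sqrt(232)
d = 15.2315
15.2315 mm


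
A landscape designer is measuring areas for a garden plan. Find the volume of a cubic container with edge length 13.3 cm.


Shape: cube
Side s = 13.3 cm
Formula: V = s^3
V = 13.3 * 13.3 * 13.3
V = 176.89 * 13.3
V = 2352.637
2352.637 cm^3


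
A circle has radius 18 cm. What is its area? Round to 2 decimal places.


Shape: circle
Radius r = 18 cm
Formula: A = pi * r^2
r^2 = 18^2 = 324
A = pi * 324
A = 1017.88
1017.88 cm^2


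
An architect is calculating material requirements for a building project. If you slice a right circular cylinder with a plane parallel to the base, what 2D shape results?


Solid: right circular cylinder
Cutting plane: parallel to the base
Visualize the intersection of the plane with the solid's surface.
The boundary of the cut region is a circle.
circle


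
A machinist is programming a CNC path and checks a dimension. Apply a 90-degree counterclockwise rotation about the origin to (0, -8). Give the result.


Transformation: rotation about the origin
Original point: (0, -8)
Rule for 90 deg counterclockwise: (x, y) -> (-y, x)
Apply: (0, -8) -> (8, 0)
(8, 0)


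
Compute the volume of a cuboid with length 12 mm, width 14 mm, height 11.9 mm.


Shape: rectangular prism
l = 12 mm, w = 14 mm, h = 11.9 mm
Formula: V = l * w * h
V = 12 * 14 * 11.9
V = 168 * 11.9
V = 1999.2
1999.2 mm^3


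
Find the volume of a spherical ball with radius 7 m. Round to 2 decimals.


Shape: sphere
Radius r = 7 m
Formula: V = (4/3) * pi * r^3
r^3 = 343
(4/3) * 343 = 457.333333
V = 457.333333 * pi
V = 1436.76
1436.76 m^3


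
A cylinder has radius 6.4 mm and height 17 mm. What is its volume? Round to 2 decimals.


Shape: cylinder
Radius r = 6.4 mm, Height h = 17 mm
Formula: V = pi * r^2 * h
r^2 = 40.96
V = pi * 40.96 * 17
V = 696.32 * pi
V = 2187.55
2187.55 mm^3


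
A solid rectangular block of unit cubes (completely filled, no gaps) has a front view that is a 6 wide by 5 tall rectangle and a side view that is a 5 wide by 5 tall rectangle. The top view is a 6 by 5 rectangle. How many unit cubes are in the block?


Orthographic views of a solid rectangular block:
Front view 6 x 5 -> length = 6, height = 5
Side view 5 x 5 -> width = 5, height = 5 (consistent)
Top view 6 x 5 -> confirms length = 6, width = 5
The block is 6 x 5 x 5.
Total unit cubes = 6 * 5 * 5 = 150
150 unit cubes


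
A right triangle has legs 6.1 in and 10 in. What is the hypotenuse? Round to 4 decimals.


Shape: right triangle
Legs a = 6.1 in, b = 10 in
Formula: c = sqrt(a^2 + b^2)
a^2 = 37.21, b^2 = 100
a^2 + b^2 = 137.21
c = sqrt(137.21)
c = 11.7137
11.7137 in


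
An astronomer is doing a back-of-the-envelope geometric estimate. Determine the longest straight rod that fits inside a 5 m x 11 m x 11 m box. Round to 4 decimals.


Shape: rectangular box (space diagonal)
l = 5 m, w = 11 m, h = 11 m
Visualize: the diagonal of the base, then a right triangle with that diagonal and the height.
Formula: d = sqrt(l^2 + w^2 + h^2)
l^2 + w^2 + h^2 = 25 + 121 + 121 = 267
d = sqrt(267)
d = 16.3401
16.3401 m


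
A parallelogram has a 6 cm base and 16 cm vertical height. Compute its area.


Shape: parallelogram
Base b = 6 cm, Height h = 16 cm
Formula: A = b * h
A = 6 * 16
A = 96
96 cm^2


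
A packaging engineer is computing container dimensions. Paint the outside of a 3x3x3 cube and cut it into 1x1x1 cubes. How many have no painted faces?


Large cube: 3 x 3 x 3, cut into unit cubes.
n = 3, so n - 2 = 1
Unpainted cubes form the interior (n - 2)^3 block.
(n - 2)^3 = 1^3 = 1
1 unit cubes


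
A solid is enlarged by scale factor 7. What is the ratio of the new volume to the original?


Linear scale factor k = 7
Rule: under a linear scaling by k, volumes scale by k^3.
k^3 = 7 * 7 * 7
k^3 = 49 * 7
k^3 = 343
Volume scales by a factor of 343.
343 (dimensionless)


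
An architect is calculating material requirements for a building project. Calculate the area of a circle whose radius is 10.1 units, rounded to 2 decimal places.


Shape: circle
Radius r = 10.1 units
Formula: A = pi * r^2
r^2 = 10.1^2 = 102.01
A = pi * 102.01
A = 320.47
320.47 units^2


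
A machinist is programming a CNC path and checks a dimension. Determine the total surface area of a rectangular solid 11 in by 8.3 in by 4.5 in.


Shape: rectangular prism
l = 11 in, w = 8.3 in, h = 4.5 in
Formula: SA = 2(lw + lh + wh)
lw = 91.3, lh = 49.5, wh = 37.35
lw + lh + wh = 178.15
SA = 2 * 178.15
SA = 356.3
356.3 in^2


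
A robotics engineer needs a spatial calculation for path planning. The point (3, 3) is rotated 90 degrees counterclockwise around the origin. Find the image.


Transformation: rotation about the origin
Original point: (3, 3)
Rule for 90 deg counterclockwise: (x, y) -> (-y, x)
Apply: (3, 3) -> (-3, 3)
(-3, 3)


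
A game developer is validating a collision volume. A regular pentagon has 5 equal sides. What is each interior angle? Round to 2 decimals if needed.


Shape: regular pentagon (5 sides)
Formula: interior angle = (n - 2) * 180 / n
(n - 2) = 3
(n - 2) * 180 = 540
angle = 540 / 5
angle = 108
108 degrees


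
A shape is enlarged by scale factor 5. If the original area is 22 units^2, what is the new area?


Linear scale factor k = 5
Original area = 22 units^2
Rule: under a linear scaling by k, areas scale by k^2.
k^2 = 5^2 = 25
New area = 22 * 25
New area = 550
550 units^2


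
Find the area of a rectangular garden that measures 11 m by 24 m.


Shape: rectangle
Length l = 11 m, Width w = 24 m
Formula: A = l * w
A = 11 * 24
A = 264
264 m^2


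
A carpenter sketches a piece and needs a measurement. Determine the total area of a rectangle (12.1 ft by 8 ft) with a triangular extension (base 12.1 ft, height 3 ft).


Composite shape: rectangle + triangle
Rectangle area = 12.1 * 8 = 96.8
Triangle area = 0.5 * 12.1 * 3 = 18.15
Total = 96.8 + 18.15
Total = 114.95
114.95 ft^2


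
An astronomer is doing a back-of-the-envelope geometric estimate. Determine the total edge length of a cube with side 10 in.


Shape: cube
Side s = 10 in
A cube has 12 edges, all equal.
Formula: total edge length = 12 * s
Total = 12 * 10
Total = 120
120 in


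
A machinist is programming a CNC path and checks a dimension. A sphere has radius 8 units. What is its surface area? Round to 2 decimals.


Shape: sphere
Radius r = 8 units
Formula: SA = 4 * pi * r^2
r^2 = 64
SA = 4 * pi * 64
SA = 256 * pi
SA = 804.25
804.25 units^2


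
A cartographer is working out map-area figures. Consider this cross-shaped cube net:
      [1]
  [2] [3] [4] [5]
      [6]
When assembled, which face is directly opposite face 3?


Net: cross layout. Take square 3 as the base (bottom).
Fold the four squares in the horizontal row up around 3: 2 -> left, 4 -> right, 5 wraps to the top.
Fold 1 and 6 up from 3: 1 -> back, 6 -> front.
Opposite pairs are therefore: (1, 6), (2, 4), (3, 5).
Face 3 is opposite face 5.
face 5


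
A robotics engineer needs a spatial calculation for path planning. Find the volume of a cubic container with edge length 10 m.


Shape: cube
Side s = 10 m
Formula: V = s^3
V = 10 * 10 * 10
V = 100 * 10
V = 1000
1000 m^3


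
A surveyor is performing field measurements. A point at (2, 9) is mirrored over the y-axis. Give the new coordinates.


Transformation: reflection
Original point: (2, 9)
Rule for reflection over the y-axis: (x, y) -> (-x, y)
Apply: (2, 9) -> (-2, 9)
(-2, 9)


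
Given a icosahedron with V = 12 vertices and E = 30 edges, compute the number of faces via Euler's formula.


Polyhedron: icosahedron
Euler's formula for convex polyhedra: V - E + F = 2
Given: V = 12 vertices and E = 30 edges
Solve for F:
F = 2 + E - V = 2 + 30 - 12 = 20
20 faces


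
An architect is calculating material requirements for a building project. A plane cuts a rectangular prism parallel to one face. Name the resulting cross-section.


Solid: rectangular prism
Cutting plane: parallel to one face
Visualize the intersection of the plane with the solid's surface.
The boundary of the cut region is a rectangle.
rectangle


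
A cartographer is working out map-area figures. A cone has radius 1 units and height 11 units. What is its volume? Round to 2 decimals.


Shape: cone
Radius r = 1 units, Height h = 11 units
Formula: V = (1/3) * pi * r^2 * h
r^2 = 1
pi * r^2 * h = pi * 1 * 11 = 11 * pi
V = 11 * pi / 3
V = 11.52
11.52 units^3


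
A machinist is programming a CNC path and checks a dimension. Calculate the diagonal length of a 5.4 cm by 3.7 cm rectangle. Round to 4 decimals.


Shape: rectangle (diagonal via Pythagoras)
Sides: 5.4 cm and 3.7 cm
Formula: d = sqrt(l^2 + w^2)
l^2 = 29.16, w^2 = 13.69
l^2 + w^2 = 42.85
d = sqrt(42.85)
d = 6.546
6.546 cm


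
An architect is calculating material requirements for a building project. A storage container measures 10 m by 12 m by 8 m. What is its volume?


Shape: rectangular prism
l = 10 m, w = 12 m, h = 8 m
Formula: V = l * w * h
V = 10 * 12 * 8
V = 120 * 8
V = 960
960 m^3


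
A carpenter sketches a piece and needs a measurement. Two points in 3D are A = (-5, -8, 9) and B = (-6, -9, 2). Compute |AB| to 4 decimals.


3D distance between two points
P1 = (-5, -8, 9), P2 = (-6, -9, 2)
Formula: d = sqrt((x2-x1)^2 + (y2-y1)^2 + (z2-z1)^2)
dx = -6 - -5 = -1
dy = -9 - -8 = -1
dz = 2 - 9 = -7
dx^2 + dy^2 + dz^2 = 1 + 1 + 49 = 51
d = sqrt(51)
d = 7.1414
7.1414 units


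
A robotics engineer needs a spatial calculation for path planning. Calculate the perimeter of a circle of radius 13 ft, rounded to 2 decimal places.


Shape: circle
Radius r = 13 ft
Formula: C = 2 * pi * r
C = 2 * pi * 13
C = 26 * pi
C = 81.68
81.68 ft


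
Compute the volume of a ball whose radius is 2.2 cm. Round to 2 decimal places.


Shape: sphere
Radius r = 2.2 cm
Formula: V = (4/3) * pi * r^3
r^3 = 10.648
(4/3) * 10.648 = 14.197333
V = 14.197333 * pi
V = 44.6
44.6 cm^3


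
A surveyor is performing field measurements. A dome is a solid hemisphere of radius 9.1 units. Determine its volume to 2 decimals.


Shape: hemisphere (half of a sphere)
Radius r = 9.1 units
Formula: V = (1/2) * (4/3) * pi * r^3 = (2/3) * pi * r^3
r^3 = 753.571
(2/3) * 753.571 = 502.380667
V = 502.380667 * pi
V = 1578.28
1578.28 units^3


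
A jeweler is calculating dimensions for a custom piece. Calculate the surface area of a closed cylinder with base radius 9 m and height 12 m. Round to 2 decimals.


Shape: closed cylinder
Radius r = 9 m, Height h = 12 m
Formula: SA = 2*pi*r^2 + 2*pi*r*h = 2*pi*r*(r + h)
r + h = 21
2 * r * (r + h) = 2 * 9 * 21 = 378
SA = 378 * pi
SA = 1187.52
1187.52 m^2


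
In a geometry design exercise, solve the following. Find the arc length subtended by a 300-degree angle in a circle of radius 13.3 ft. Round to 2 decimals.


Shape: circular arc
Radius r = 13.3 ft, Angle = 300 degrees
Formula: L = (angle/360) * 2 * pi * r
2 * pi * r = 26.6 * pi
L = (300/360) * 26.6 * pi
L = 22.166667 * pi
L = 69.64
69.64 ft


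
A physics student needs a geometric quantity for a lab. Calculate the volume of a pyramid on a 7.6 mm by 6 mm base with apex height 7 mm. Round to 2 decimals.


Shape: rectangular pyramid
Base: 7.6 mm x 6 mm, Height h = 7 mm
Formula: V = (1/3) * base_area * h
base_area = 7.6 * 6 = 45.6
base_area * h = 45.6 * 7 = 319.2
V = 319.2 / 3
V = 106.4
106.4 mm^3


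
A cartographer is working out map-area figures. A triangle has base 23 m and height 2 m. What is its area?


Shape: triangle
Base b = 23 m, Height h = 2 m
Formula: A = (1/2) * b * h
A = 0.5 * 23 * 2
A = 0.5 * 46
A = 23
23 m^2
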